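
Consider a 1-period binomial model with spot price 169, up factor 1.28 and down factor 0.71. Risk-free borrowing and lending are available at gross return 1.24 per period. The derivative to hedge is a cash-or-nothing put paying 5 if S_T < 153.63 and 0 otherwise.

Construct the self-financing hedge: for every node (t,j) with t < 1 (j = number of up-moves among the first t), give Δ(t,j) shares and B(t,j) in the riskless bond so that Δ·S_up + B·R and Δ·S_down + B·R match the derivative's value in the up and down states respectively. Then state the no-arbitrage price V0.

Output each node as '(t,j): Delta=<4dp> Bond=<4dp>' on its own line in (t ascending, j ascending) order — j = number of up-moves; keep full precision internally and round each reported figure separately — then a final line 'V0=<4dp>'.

(0,0): Delta=-0.0519 Bond=9.0549
V0=0.2830

No-arbitrage ⇒ martingale measure with p* = (R−d)/(u−d) = 0.9298.
Payoff layer (t=1): V(1,0)=5.0000, V(1,1)=0.0000
  t=0,j=0: stock 169.0000 → up 216.3200 (V=0.0000), down 119.9900 (V=5.0000). Price 0.2830; hedge Δ=-0.0519, bond B=9.0549.
Check: Δ(0,0)·S0 + B(0,0) = 0.2830 = V0.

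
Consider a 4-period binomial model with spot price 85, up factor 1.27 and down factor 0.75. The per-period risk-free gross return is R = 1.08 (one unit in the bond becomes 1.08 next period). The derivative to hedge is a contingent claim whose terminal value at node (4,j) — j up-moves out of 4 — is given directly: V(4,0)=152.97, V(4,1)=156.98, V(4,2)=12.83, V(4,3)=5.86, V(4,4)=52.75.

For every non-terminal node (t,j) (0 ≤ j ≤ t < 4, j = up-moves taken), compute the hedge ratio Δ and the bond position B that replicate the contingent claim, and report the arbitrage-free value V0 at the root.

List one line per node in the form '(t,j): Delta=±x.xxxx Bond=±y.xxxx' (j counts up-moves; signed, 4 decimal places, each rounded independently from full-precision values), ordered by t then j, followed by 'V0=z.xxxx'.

(0,0): Delta=-0.4946 Bond=69.2692
(1,0): Delta=-1.7877 Bond=157.2469
(1,1): Delta=-0.0549 Bond=27.3475
(2,0): Delta=-3.3523 Bond=244.6361
(2,1): Delta=-1.2557 Bond=126.7546
(2,2): Delta=0.3534 Bond=-26.4395
(3,0): Delta=0.2150 Bond=136.2837
(3,1): Delta=-4.5653 Bond=337.8599
(3,2): Delta=-0.1304 Bond=21.1879
(3,3): Delta=0.5179 Bond=-57.1943
V0=27.2321

No-arbitrage ⇒ martingale measure with p* = (R−d)/(u−d) = 0.6346.
Terminal payoffs: V(4,0)=152.9700, V(4,1)=156.9800, V(4,2)=12.8300, V(4,3)=5.8600, V(4,4)=52.7500
  t=3,j=0: stock 35.8594 → up 45.5414 (V=156.9800), down 26.8945 (V=152.9700). Price 143.9952; hedge Δ=0.2150, bond B=136.2837.
  t=3,j=1: stock 60.7219 → up 77.1168 (V=12.8300), down 45.5414 (V=156.9800). Price 60.6483; hedge Δ=-4.5653, bond B=337.8599.
  t=3,j=2: stock 102.8224 → up 130.5844 (V=5.8600), down 77.1168 (V=12.8300). Price 7.7840; hedge Δ=-0.1304, bond B=21.1879.
  t=3,j=3: stock 174.1126 → up 221.1229 (V=52.7500), down 130.5844 (V=5.8600). Price 32.9788; hedge Δ=0.5179, bond B=-57.1943.
  t=2,j=0: stock 47.8125 → up 60.7219 (V=60.6483), down 35.8594 (V=143.9952). Price 84.3537; hedge Δ=-3.3523, bond B=244.6361.
  t=2,j=1: stock 80.9625 → up 102.8224 (V=7.7840), down 60.7219 (V=60.6483). Price 25.0924; hedge Δ=-1.2557, bond B=126.7546.
  t=2,j=2: stock 137.0965 → up 174.1126 (V=32.9788), down 102.8224 (V=7.7840). Price 22.0121; hedge Δ=0.3534, bond B=-26.4395.
  t=1,j=0: stock 63.7500 → up 80.9625 (V=25.0924), down 47.8125 (V=84.3537). Price 43.2829; hedge Δ=-1.7877, bond B=157.2469.
  t=1,j=1: stock 107.9500 → up 137.0965 (V=22.0121), down 80.9625 (V=25.0924). Price 21.4237; hedge Δ=-0.0549, bond B=27.3475.
  t=0,j=0: stock 85.0000 → up 107.9500 (V=21.4237), down 63.7500 (V=43.2829). Price 27.2321; hedge Δ=-0.4946, bond B=69.2692.
Root portfolio cost Δ·85+B reproduces V0=27.2321.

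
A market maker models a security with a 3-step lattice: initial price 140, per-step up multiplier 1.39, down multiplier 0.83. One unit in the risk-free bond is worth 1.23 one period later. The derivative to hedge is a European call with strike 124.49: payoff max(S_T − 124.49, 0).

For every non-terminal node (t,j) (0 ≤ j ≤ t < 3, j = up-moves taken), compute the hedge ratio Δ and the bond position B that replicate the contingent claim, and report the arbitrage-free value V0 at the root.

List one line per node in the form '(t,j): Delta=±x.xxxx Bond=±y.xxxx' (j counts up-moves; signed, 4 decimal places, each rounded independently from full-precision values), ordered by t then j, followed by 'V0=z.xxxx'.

(0,0): Delta=0.9694 Bond=-62.0600
(1,0): Delta=0.8414 Bond=-61.4542
(1,1): Delta=1.0000 Bond=-82.2857
(2,0): Delta=0.1772 Bond=-11.5317
(2,1): Delta=1.0000 Bond=-101.2114
(2,2): Delta=1.0000 Bond=-101.2114
V0=73.6581

The replicating-portfolio and risk-neutral prices coincide; use p* = (1.23−0.83)/(1.39−0.83) = 0.7143 for the latter.
Terminal payoffs: V(3,0)=0.0000, V(3,1)=9.5699, V(3,2)=100.0200, V(3,3)=251.4967
  t=2,j=0: stock 96.4460 → up 134.0599 (V=9.5699), down 80.0502 (V=0.0000). Price 5.5575; hedge Δ=0.1772, bond B=-11.5317.
  t=2,j=1: stock 161.5180 → up 224.5100 (V=100.0200), down 134.0599 (V=9.5699). Price 60.3066; hedge Δ=1.0000, bond B=-101.2114.
  t=2,j=2: stock 270.4940 → up 375.9867 (V=251.4967), down 224.5100 (V=100.0200). Price 169.2826; hedge Δ=1.0000, bond B=-101.2114.
  t=1,j=0: stock 116.2000 → up 161.5180 (V=60.3066), down 96.4460 (V=5.5575). Price 36.3122; hedge Δ=0.8414, bond B=-61.4542.
  t=1,j=1: stock 194.6000 → up 270.4940 (V=169.2826), down 161.5180 (V=60.3066). Price 112.3143; hedge Δ=1.0000, bond B=-82.2857.
  t=0,j=0: stock 140.0000 → up 194.6000 (V=112.3143), down 116.2000 (V=36.3122). Price 73.6581; hedge Δ=0.9694, bond B=-62.0600.
The time-0 hedge costs 73.6581, which is the no-arbitrage price.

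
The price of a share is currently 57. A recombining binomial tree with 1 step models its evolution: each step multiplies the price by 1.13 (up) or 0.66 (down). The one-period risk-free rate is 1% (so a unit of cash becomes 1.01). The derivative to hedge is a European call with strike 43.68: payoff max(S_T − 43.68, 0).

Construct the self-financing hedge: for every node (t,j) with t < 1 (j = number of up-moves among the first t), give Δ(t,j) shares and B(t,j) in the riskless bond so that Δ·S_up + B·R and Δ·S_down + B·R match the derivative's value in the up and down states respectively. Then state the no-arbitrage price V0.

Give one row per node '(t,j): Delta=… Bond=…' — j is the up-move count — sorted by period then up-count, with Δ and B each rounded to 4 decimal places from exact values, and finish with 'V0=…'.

Under the risk-neutral measure, an up-move has probability p* = (R−d)/(u−d) = 0.7447 and values discount at R = 1.01.
At expiry t=1: V(1,0)=0.0000, V(1,1)=20.7300
Node (0,0) S=57.0000: V=(p*·20.7300+(1−p*)·0.0000)/1.01=15.2844; Δ=(20.7300−0.0000)/(64.4100−37.6200)=0.7738; B=V−Δ·S=-28.8220
Each (Δ,B) replicates both successor values, so the strategy is self-financing and V0 is arbitrage-free.

(0,0): Delta=0.7738 Bond=-28.8220
V0=15.2844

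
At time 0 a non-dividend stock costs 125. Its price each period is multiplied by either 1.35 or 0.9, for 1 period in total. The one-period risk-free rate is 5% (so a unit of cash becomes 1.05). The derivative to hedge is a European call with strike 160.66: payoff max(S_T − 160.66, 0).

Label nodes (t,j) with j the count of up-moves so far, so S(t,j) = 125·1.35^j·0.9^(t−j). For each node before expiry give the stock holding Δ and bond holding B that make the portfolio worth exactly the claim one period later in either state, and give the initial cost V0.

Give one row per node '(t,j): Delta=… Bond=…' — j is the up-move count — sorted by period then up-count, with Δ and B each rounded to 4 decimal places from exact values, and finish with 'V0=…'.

No-arbitrage ⇒ martingale measure with p* = (R−d)/(u−d) = 0.3333.
Terminal payoffs: V(1,0)=0.0000, V(1,1)=8.0900
Node (0,0) S=125.0000: V=(p*·8.0900+(1−p*)·0.0000)/1.05=2.5683; Δ=(8.0900−0.0000)/(168.7500−112.5000)=0.1438; B=V−Δ·S=-15.4095
Each (Δ,B) replicates both successor values, so the strategy is self-financing and V0 is arbitrage-free.

(0,0): Delta=0.1438 Bond=-15.4095
V0=2.5683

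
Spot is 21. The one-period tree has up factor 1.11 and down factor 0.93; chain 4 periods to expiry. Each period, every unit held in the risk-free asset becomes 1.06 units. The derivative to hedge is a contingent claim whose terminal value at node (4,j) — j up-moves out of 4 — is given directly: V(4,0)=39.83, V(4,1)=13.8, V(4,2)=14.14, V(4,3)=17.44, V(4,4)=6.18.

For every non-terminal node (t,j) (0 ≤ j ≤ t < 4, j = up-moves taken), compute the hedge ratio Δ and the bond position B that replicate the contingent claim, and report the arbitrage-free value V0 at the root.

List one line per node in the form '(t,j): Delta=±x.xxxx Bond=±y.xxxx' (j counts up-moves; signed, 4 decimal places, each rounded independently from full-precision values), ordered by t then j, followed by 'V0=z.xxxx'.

The replicating-portfolio and risk-neutral prices coincide; use p* = (1.06−0.93)/(1.11−0.93) = 0.7222 for the latter.
At expiry t=4: V(4,0)=39.8300, V(4,1)=13.8000, V(4,2)=14.1400, V(4,3)=17.4400, V(4,4)=6.1800
Node (3,0) S=16.8915: V=(p*·13.8000+(1−p*)·39.8300)/1.06=19.8401; Δ=(13.8000−39.8300)/(18.7496−15.7091)=-8.5612; B=V−Δ·S=164.4513
Node (3,1) S=20.1608: V=(p*·14.1400+(1−p*)·13.8000)/1.06=13.2505; Δ=(14.1400−13.8000)/(22.3785−18.7496)=0.0937; B=V−Δ·S=11.3616
Node (3,2) S=24.0629: V=(p*·17.4400+(1−p*)·14.1400)/1.06=15.5881; Δ=(17.4400−14.1400)/(26.7098−22.3785)=0.7619; B=V−Δ·S=-2.7453
Node (3,3) S=28.7203: V=(p*·6.1800+(1−p*)·17.4400)/1.06=8.7809; Δ=(6.1800−17.4400)/(31.8795−26.7098)=-2.1781; B=V−Δ·S=71.3365
Node (2,0) S=18.1629: V=(p*·13.2505+(1−p*)·19.8401)/1.06=14.2273; Δ=(13.2505−19.8401)/(20.1608−16.8915)=-2.0156; B=V−Δ·S=50.8363
Node (2,1) S=21.6783: V=(p*·15.5881+(1−p*)·13.2505)/1.06=14.0931; Δ=(15.5881−13.2505)/(24.0629−20.1608)=0.5990; B=V−Δ·S=1.1069
Node (2,2) S=25.8741: V=(p*·8.7809+(1−p*)·15.5881)/1.06=10.0677; Δ=(8.7809−15.5881)/(28.7203−24.0629)=-1.4616; B=V−Δ·S=47.8851
Node (1,0) S=19.5300: V=(p*·14.0931+(1−p*)·14.2273)/1.06=13.3306; Δ=(14.0931−14.2273)/(21.6783−18.1629)=-0.0382; B=V−Δ·S=14.0761
Node (1,1) S=23.3100: V=(p*·10.0677+(1−p*)·14.0931)/1.06=10.5527; Δ=(10.0677−14.0931)/(25.8741−21.6783)=-0.9594; B=V−Δ·S=32.9162
Node (0,0) S=21.0000: V=(p*·10.5527+(1−p*)·13.3306)/1.06=10.6834; Δ=(10.5527−13.3306)/(23.3100−19.5300)=-0.7349; B=V−Δ·S=26.1159
Check: Δ(0,0)·S0 + B(0,0) = 10.6834 = V0.

(0,0): Delta=-0.7349 Bond=26.1159
(1,0): Delta=-0.0382 Bond=14.0761
(1,1): Delta=-0.9594 Bond=32.9162
(2,0): Delta=-2.0156 Bond=50.8363
(2,1): Delta=0.5990 Bond=1.1069
(2,2): Delta=-1.4616 Bond=47.8851
(3,0): Delta=-8.5612 Bond=164.4513
(3,1): Delta=0.0937 Bond=11.3616
(3,2): Delta=0.7619 Bond=-2.7453
(3,3): Delta=-2.1781 Bond=71.3365
V0=10.6834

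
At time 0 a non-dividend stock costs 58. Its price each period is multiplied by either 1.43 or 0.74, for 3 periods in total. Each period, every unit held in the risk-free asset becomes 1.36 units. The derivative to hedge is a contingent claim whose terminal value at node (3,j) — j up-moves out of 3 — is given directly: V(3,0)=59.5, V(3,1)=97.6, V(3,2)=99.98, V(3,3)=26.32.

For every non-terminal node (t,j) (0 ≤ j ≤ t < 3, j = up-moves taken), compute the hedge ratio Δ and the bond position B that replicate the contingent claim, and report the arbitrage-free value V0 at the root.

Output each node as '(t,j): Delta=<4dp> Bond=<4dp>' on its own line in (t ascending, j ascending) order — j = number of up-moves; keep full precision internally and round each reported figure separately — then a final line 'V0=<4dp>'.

Under the risk-neutral measure, an up-move has probability p* = (R−d)/(u−d) = 0.8986 and values discount at R = 1.36.
At expiry t=3: V(3,0)=59.5000, V(3,1)=97.6000, V(3,2)=99.9800, V(3,3)=26.3200
(2,0): S=31.7608. Δ = (V_up−V_dn)/(S_up−S_dn) = (97.6000−59.5000)/(45.4179−23.5030) = 1.7385. V = [p*·97.6000 + (1−p*)·59.5000]/1.36 = 68.9226. B = V − Δ·S = 13.7052.
(2,1): S=61.3756. Δ = (V_up−V_dn)/(S_up−S_dn) = (99.9800−97.6000)/(87.7671−45.4179) = 0.0562. V = [p*·99.9800 + (1−p*)·97.6000]/1.36 = 73.3372. B = V − Δ·S = 69.8879.
(2,2): S=118.6042. Δ = (V_up−V_dn)/(S_up−S_dn) = (26.3200−99.9800)/(169.6040−87.7671) = -0.9001. V = [p*·26.3200 + (1−p*)·99.9800]/1.36 = 24.8476. B = V − Δ·S = 131.6012.
(1,0): S=42.9200. Δ = (V_up−V_dn)/(S_up−S_dn) = (73.3372−68.9226)/(61.3756−31.7608) = 0.1491. V = [p*·73.3372 + (1−p*)·68.9226]/1.36 = 53.5951. B = V − Δ·S = 47.1972.
(1,1): S=82.9400. Δ = (V_up−V_dn)/(S_up−S_dn) = (24.8476−73.3372)/(118.6042−61.3756) = -0.8473. V = [p*·24.8476 + (1−p*)·73.3372]/1.36 = 21.8874. B = V − Δ·S = 92.1621.
(0,0): S=58.0000. Δ = (V_up−V_dn)/(S_up−S_dn) = (21.8874−53.5951)/(82.9400−42.9200) = -0.7923. V = [p*·21.8874 + (1−p*)·53.5951]/1.36 = 18.4589. B = V − Δ·S = 64.4121.
The time-0 hedge costs 18.4589, which is the no-arbitrage price.

(0,0): Delta=-0.7923 Bond=64.4121
(1,0): Delta=0.1491 Bond=47.1972
(1,1): Delta=-0.8473 Bond=92.1621
(2,0): Delta=1.7385 Bond=13.7052
(2,1): Delta=0.0562 Bond=69.8879
(2,2): Delta=-0.9001 Bond=131.6012
V0=18.4589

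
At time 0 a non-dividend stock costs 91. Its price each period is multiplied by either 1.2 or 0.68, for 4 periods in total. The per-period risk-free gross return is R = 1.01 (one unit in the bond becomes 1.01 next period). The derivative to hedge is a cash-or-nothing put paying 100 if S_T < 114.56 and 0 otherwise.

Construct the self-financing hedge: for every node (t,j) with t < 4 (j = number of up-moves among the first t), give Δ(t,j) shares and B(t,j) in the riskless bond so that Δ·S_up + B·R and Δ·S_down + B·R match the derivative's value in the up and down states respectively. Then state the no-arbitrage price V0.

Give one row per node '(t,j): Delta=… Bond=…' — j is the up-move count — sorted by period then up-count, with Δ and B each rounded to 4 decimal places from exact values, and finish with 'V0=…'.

(0,0): Delta=-0.5242 Bond=128.2163
(1,0): Delta=0.0000 Bond=97.0590
(1,1): Delta=-0.6953 Bond=148.1757
(2,0): Delta=0.0000 Bond=98.0296
(2,1): Delta=0.0000 Bond=98.0296
(2,2): Delta=-0.9221 Bond=179.3826
(3,0): Delta=0.0000 Bond=99.0099
(3,1): Delta=0.0000 Bond=99.0099
(3,2): Delta=0.0000 Bond=99.0099
(3,3): Delta=-1.2230 Bond=228.4844
V0=80.5112

No-arbitrage ⇒ martingale measure with p* = (R−d)/(u−d) = 0.6346.
Terminal payoffs: V(4,0)=100.0000, V(4,1)=100.0000, V(4,2)=100.0000, V(4,3)=100.0000, V(4,4)=0.0000
  t=3,j=0: stock 28.6133 → up 34.3360 (V=100.0000), down 19.4571 (V=100.0000). Price 99.0099; hedge Δ=0.0000, bond B=99.0099.
  t=3,j=1: stock 50.4941 → up 60.5929 (V=100.0000), down 34.3360 (V=100.0000). Price 99.0099; hedge Δ=0.0000, bond B=99.0099.
  t=3,j=2: stock 89.1072 → up 106.9286 (V=100.0000), down 60.5929 (V=100.0000). Price 99.0099; hedge Δ=0.0000, bond B=99.0099.
  t=3,j=3: stock 157.2480 → up 188.6976 (V=0.0000), down 106.9286 (V=100.0000). Price 36.1767; hedge Δ=-1.2230, bond B=228.4844.
  t=2,j=0: stock 42.0784 → up 50.4941 (V=99.0099), down 28.6133 (V=99.0099). Price 98.0296; hedge Δ=0.0000, bond B=98.0296.
  t=2,j=1: stock 74.2560 → up 89.1072 (V=99.0099), down 50.4941 (V=99.0099). Price 98.0296; hedge Δ=0.0000, bond B=98.0296.
  t=2,j=2: stock 131.0400 → up 157.2480 (V=36.1767), down 89.1072 (V=99.0099). Price 58.5495; hedge Δ=-0.9221, bond B=179.3826.
  t=1,j=0: stock 61.8800 → up 74.2560 (V=98.0296), down 42.0784 (V=98.0296). Price 97.0590; hedge Δ=0.0000, bond B=97.0590.
  t=1,j=1: stock 109.2000 → up 131.0400 (V=58.5495), down 74.2560 (V=98.0296). Price 72.2524; hedge Δ=-0.6953, bond B=148.1757.
  t=0,j=0: stock 91.0000 → up 109.2000 (V=72.2524), down 61.8800 (V=97.0590). Price 80.5112; hedge Δ=-0.5242, bond B=128.2163.
The time-0 hedge costs 80.5112, which is the no-arbitrage price.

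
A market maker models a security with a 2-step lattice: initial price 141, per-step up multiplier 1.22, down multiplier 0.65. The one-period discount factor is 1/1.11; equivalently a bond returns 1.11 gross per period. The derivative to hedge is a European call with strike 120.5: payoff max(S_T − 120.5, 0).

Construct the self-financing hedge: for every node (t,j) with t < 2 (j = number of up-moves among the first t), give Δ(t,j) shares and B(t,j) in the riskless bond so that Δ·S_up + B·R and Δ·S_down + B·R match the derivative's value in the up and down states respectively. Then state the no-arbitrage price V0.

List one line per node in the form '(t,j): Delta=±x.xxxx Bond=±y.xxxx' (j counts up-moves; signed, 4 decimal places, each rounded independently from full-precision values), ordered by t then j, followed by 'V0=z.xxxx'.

(0,0): Delta=0.8084 Bond=-66.7483
(1,0): Delta=0.0000 Bond=0.0000
(1,1): Delta=0.9114 Bond=-91.8079
V0=47.2372

Since d<R<u, set p* = (R−d)/(u−d) = 0.8070; price each node as the discounted p*-expectation of its children.
Terminal values V(2,·): V(2,0)=0.0000, V(2,1)=0.0000, V(2,2)=89.3644
Node (1,0) S=91.6500: V=(p*·0.0000+(1−p*)·0.0000)/1.11=0.0000; Δ=(0.0000−0.0000)/(111.8130−59.5725)=0.0000; B=V−Δ·S=0.0000
Node (1,1) S=172.0200: V=(p*·89.3644+(1−p*)·0.0000)/1.11=64.9717; Δ=(89.3644−0.0000)/(209.8644−111.8130)=0.9114; B=V−Δ·S=-91.8079
Node (0,0) S=141.0000: V=(p*·64.9717+(1−p*)·0.0000)/1.11=47.2372; Δ=(64.9717−0.0000)/(172.0200−91.6500)=0.8084; B=V−Δ·S=-66.7483
Root portfolio cost Δ·141+B reproduces V0=47.2372.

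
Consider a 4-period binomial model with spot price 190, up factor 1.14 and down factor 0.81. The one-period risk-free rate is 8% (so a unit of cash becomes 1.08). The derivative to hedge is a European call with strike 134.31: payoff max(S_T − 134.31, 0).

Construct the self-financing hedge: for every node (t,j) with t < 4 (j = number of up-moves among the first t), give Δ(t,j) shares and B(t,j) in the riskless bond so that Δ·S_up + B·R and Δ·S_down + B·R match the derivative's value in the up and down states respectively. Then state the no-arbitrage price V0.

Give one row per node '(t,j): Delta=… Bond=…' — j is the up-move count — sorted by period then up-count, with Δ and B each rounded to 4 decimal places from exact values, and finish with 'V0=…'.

(0,0): Delta=0.9777 Bond=-94.1726
(1,0): Delta=0.8850 Bond=-87.4298
(1,1): Delta=0.9924 Bond=-104.8790
(2,0): Delta=0.5101 Bond=-47.6874
(2,1): Delta=0.9442 Bond=-104.8102
(2,2): Delta=1.0000 Bond=-115.1492
(3,0): Delta=0.0000 Bond=0.0000
(3,1): Delta=0.5906 Bond=-62.9474
(3,2): Delta=1.0000 Bond=-124.3611
(3,3): Delta=1.0000 Bond=-124.3611
V0=91.5979

Under the risk-neutral measure, an up-move has probability p* = (R−d)/(u−d) = 0.8182 and values discount at R = 1.08.
At expiry t=4: V(4,0)=0.0000, V(4,1)=0.0000, V(4,2)=27.6968, V(4,3)=93.6996, V(4,4)=186.5924
  t=3,j=0: stock 100.9738 → up 115.1101 (V=0.0000), down 81.7888 (V=0.0000). Price 0.0000; hedge Δ=0.0000, bond B=0.0000.
  t=3,j=1: stock 142.1113 → up 162.0068 (V=27.6968), down 115.1101 (V=0.0000). Price 20.9825; hedge Δ=0.5906, bond B=-62.9474.
  t=3,j=2: stock 200.0084 → up 228.0096 (V=93.6996), down 162.0068 (V=27.6968). Price 75.6473; hedge Δ=1.0000, bond B=-124.3611.
  t=3,j=3: stock 281.4934 → up 320.9024 (V=186.5924), down 228.0096 (V=93.6996). Price 157.1322; hedge Δ=1.0000, bond B=-124.3611.
  t=2,j=0: stock 124.6590 → up 142.1113 (V=20.9825), down 100.9738 (V=0.0000). Price 15.8958; hedge Δ=0.5101, bond B=-47.6874.
  t=2,j=1: stock 175.4460 → up 200.0084 (V=75.6473), down 142.1113 (V=20.9825). Price 60.8410; hedge Δ=0.9442, bond B=-104.8102.
  t=2,j=2: stock 246.9240 → up 281.4934 (V=157.1322), down 200.0084 (V=75.6473). Price 131.7748; hedge Δ=1.0000, bond B=-115.1492.
  t=1,j=0: stock 153.9000 → up 175.4460 (V=60.8410), down 124.6590 (V=15.8958). Price 48.7677; hedge Δ=0.8850, bond B=-87.4298.
  t=1,j=1: stock 216.6000 → up 246.9240 (V=131.7748), down 175.4460 (V=60.8410). Price 110.0720; hedge Δ=0.9924, bond B=-104.8790.
  t=0,j=0: stock 190.0000 → up 216.6000 (V=110.0720), down 153.9000 (V=48.7677). Price 91.5979; hedge Δ=0.9777, bond B=-94.1726.
Check: Δ(0,0)·S0 + B(0,0) = 91.5979 = V0.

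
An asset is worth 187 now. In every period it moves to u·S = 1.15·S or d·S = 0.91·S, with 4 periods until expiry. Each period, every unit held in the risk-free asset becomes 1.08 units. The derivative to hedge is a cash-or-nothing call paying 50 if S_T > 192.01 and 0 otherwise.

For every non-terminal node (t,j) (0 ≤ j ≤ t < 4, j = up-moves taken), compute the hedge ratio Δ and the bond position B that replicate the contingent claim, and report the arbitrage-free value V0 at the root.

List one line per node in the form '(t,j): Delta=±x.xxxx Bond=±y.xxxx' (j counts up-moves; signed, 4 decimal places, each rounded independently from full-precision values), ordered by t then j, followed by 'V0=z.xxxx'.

The replicating-portfolio and risk-neutral prices coincide; use p* = (1.08−0.91)/(1.15−0.91) = 0.7083 for the latter.
At expiry t=4: V(4,0)=0.0000, V(4,1)=0.0000, V(4,2)=50.0000, V(4,3)=50.0000, V(4,4)=50.0000
(3,0): S=140.9178. Δ = (V_up−V_dn)/(S_up−S_dn) = (0.0000−0.0000)/(162.0554−128.2352) = 0.0000. V = [p*·0.0000 + (1−p*)·0.0000]/1.08 = 0.0000. B = V − Δ·S = 0.0000.
(3,1): S=178.0829. Δ = (V_up−V_dn)/(S_up−S_dn) = (50.0000−0.0000)/(204.7953−162.0554) = 1.1699. V = [p*·50.0000 + (1−p*)·0.0000]/1.08 = 32.7932. B = V − Δ·S = -175.5401.
(3,2): S=225.0498. Δ = (V_up−V_dn)/(S_up−S_dn) = (50.0000−50.0000)/(258.8073−204.7953) = 0.0000. V = [p*·50.0000 + (1−p*)·50.0000]/1.08 = 46.2963. B = V − Δ·S = 46.2963.
(3,3): S=284.4036. Δ = (V_up−V_dn)/(S_up−S_dn) = (50.0000−50.0000)/(327.0642−258.8073) = 0.0000. V = [p*·50.0000 + (1−p*)·50.0000]/1.08 = 46.2963. B = V − Δ·S = 46.2963.
(2,0): S=154.8547. Δ = (V_up−V_dn)/(S_up−S_dn) = (32.7932−0.0000)/(178.0829−140.9178) = 0.8824. V = [p*·32.7932 + (1−p*)·0.0000]/1.08 = 21.5079. B = V − Δ·S = -115.1305.
(2,1): S=195.6955. Δ = (V_up−V_dn)/(S_up−S_dn) = (46.2963−32.7932)/(225.0498−178.0829) = 0.2875. V = [p*·46.2963 + (1−p*)·32.7932]/1.08 = 39.2203. B = V − Δ·S = -17.0426.
(2,2): S=247.3075. Δ = (V_up−V_dn)/(S_up−S_dn) = (46.2963−46.2963)/(284.4036−225.0498) = 0.0000. V = [p*·46.2963 + (1−p*)·46.2963]/1.08 = 42.8669. B = V − Δ·S = 42.8669.
(1,0): S=170.1700. Δ = (V_up−V_dn)/(S_up−S_dn) = (39.2203−21.5079)/(195.6955−154.8547) = 0.4337. V = [p*·39.2203 + (1−p*)·21.5079]/1.08 = 31.5316. B = V − Δ·S = -42.2700.
(1,1): S=215.0500. Δ = (V_up−V_dn)/(S_up−S_dn) = (42.8669−39.2203)/(247.3075−195.6955) = 0.0707. V = [p*·42.8669 + (1−p*)·39.2203]/1.08 = 38.7068. B = V − Δ·S = 23.5123.
(0,0): S=187.0000. Δ = (V_up−V_dn)/(S_up−S_dn) = (38.7068−31.5316)/(215.0500−170.1700) = 0.1599. V = [p*·38.7068 + (1−p*)·31.5316]/1.08 = 33.9019. B = V − Δ·S = 4.0054.
Self-financing check: at every node Δ·S+B equals the discounted successor values.

(0,0): Delta=0.1599 Bond=4.0054
(1,0): Delta=0.4337 Bond=-42.2700
(1,1): Delta=0.0707 Bond=23.5123
(2,0): Delta=0.8824 Bond=-115.1305
(2,1): Delta=0.2875 Bond=-17.0426
(2,2): Delta=0.0000 Bond=42.8669
(3,0): Delta=0.0000 Bond=0.0000
(3,1): Delta=1.1699 Bond=-175.5401
(3,2): Delta=0.0000 Bond=46.2963
(3,3): Delta=0.0000 Bond=46.2963
V0=33.9019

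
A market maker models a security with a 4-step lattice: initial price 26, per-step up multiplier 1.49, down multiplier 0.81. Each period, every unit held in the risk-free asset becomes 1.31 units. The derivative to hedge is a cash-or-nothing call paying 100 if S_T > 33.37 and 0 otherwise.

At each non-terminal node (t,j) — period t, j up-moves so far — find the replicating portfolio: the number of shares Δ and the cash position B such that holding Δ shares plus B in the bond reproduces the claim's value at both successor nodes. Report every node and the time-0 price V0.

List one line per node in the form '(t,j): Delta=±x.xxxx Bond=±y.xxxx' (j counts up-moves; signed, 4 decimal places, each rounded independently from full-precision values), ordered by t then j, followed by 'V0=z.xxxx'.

The replicating-portfolio and risk-neutral prices coincide; use p* = (1.31−0.81)/(1.49−0.81) = 0.7353 for the latter.
Terminal values V(4,·): V(4,0)=0.0000, V(4,1)=0.0000, V(4,2)=100.0000, V(4,3)=100.0000, V(4,4)=100.0000
(3,0): S=13.8175. Δ = (V_up−V_dn)/(S_up−S_dn) = (0.0000−0.0000)/(20.5880−11.1921) = 0.0000. V = [p*·0.0000 + (1−p*)·0.0000]/1.31 = 0.0000. B = V − Δ·S = 0.0000.
(3,1): S=25.4173. Δ = (V_up−V_dn)/(S_up−S_dn) = (100.0000−0.0000)/(37.8718−20.5880) = 5.7858. V = [p*·100.0000 + (1−p*)·0.0000]/1.31 = 56.1293. B = V − Δ·S = -90.9295.
(3,2): S=46.7553. Δ = (V_up−V_dn)/(S_up−S_dn) = (100.0000−100.0000)/(69.6654−37.8718) = 0.0000. V = [p*·100.0000 + (1−p*)·100.0000]/1.31 = 76.3359. B = V − Δ·S = 76.3359.
(3,3): S=86.0067. Δ = (V_up−V_dn)/(S_up−S_dn) = (100.0000−100.0000)/(128.1499−69.6654) = 0.0000. V = [p*·100.0000 + (1−p*)·100.0000]/1.31 = 76.3359. B = V − Δ·S = 76.3359.
(2,0): S=17.0586. Δ = (V_up−V_dn)/(S_up−S_dn) = (56.1293−0.0000)/(25.4173−13.8175) = 4.8388. V = [p*·56.1293 + (1−p*)·0.0000]/1.31 = 31.5050. B = V − Δ·S = -51.0381.
(2,1): S=31.3794. Δ = (V_up−V_dn)/(S_up−S_dn) = (76.3359−56.1293)/(46.7553−25.4173) = 0.9470. V = [p*·76.3359 + (1−p*)·56.1293]/1.31 = 54.1886. B = V − Δ·S = 24.4731.
(2,2): S=57.7226. Δ = (V_up−V_dn)/(S_up−S_dn) = (76.3359−76.3359)/(86.0067−46.7553) = 0.0000. V = [p*·76.3359 + (1−p*)·76.3359]/1.31 = 58.2717. B = V − Δ·S = 58.2717.
(1,0): S=21.0600. Δ = (V_up−V_dn)/(S_up−S_dn) = (54.1886−31.5050)/(31.3794−17.0586) = 1.5840. V = [p*·54.1886 + (1−p*)·31.5050]/1.31 = 36.7818. B = V − Δ·S = 3.4235.
(1,1): S=38.7400. Δ = (V_up−V_dn)/(S_up−S_dn) = (58.2717−54.1886)/(57.7226−31.3794) = 0.1550. V = [p*·58.2717 + (1−p*)·54.1886]/1.31 = 43.6571. B = V − Δ·S = 37.6527.
(0,0): S=26.0000. Δ = (V_up−V_dn)/(S_up−S_dn) = (43.6571−36.7818)/(38.7400−21.0600) = 0.3889. V = [p*·43.6571 + (1−p*)·36.7818]/1.31 = 31.9368. B = V − Δ·S = 21.8260.
The time-0 hedge costs 31.9368, which is the no-arbitrage price.

(0,0): Delta=0.3889 Bond=21.8260
(1,0): Delta=1.5840 Bond=3.4235
(1,1): Delta=0.1550 Bond=37.6527
(2,0): Delta=4.8388 Bond=-51.0381
(2,1): Delta=0.9470 Bond=24.4731
(2,2): Delta=0.0000 Bond=58.2717
(3,0): Delta=0.0000 Bond=0.0000
(3,1): Delta=5.7858 Bond=-90.9295
(3,2): Delta=0.0000 Bond=76.3359
(3,3): Delta=0.0000 Bond=76.3359
V0=31.9368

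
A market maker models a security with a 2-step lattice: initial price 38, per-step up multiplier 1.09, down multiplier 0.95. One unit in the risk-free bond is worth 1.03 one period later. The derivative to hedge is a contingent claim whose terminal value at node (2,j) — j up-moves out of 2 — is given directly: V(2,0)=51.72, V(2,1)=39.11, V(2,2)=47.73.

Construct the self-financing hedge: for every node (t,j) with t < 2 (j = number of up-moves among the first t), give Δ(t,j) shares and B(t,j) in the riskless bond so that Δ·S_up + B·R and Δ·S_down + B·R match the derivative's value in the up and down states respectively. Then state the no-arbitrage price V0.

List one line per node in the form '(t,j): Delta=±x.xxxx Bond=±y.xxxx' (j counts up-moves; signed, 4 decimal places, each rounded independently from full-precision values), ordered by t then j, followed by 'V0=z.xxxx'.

(0,0): Delta=-0.0873 Bond=45.0200
(1,0): Delta=-2.4951 Bond=133.2892
(1,1): Delta=1.4865 Bond=-18.8183
V0=41.7012

The replicating-portfolio and risk-neutral prices coincide; use p* = (1.03−0.95)/(1.09−0.95) = 0.5714 for the latter.
Payoff layer (t=2): V(2,0)=51.7200, V(2,1)=39.1100, V(2,2)=47.7300
(1,0): S=36.1000. Δ = (V_up−V_dn)/(S_up−S_dn) = (39.1100−51.7200)/(39.3490−34.2950) = -2.4951. V = [p*·39.1100 + (1−p*)·51.7200]/1.03 = 43.2178. B = V − Δ·S = 133.2892.
(1,1): S=41.4200. Δ = (V_up−V_dn)/(S_up−S_dn) = (47.7300−39.1100)/(45.1478−39.3490) = 1.4865. V = [p*·47.7300 + (1−p*)·39.1100]/1.03 = 42.7531. B = V − Δ·S = -18.8183.
(0,0): S=38.0000. Δ = (V_up−V_dn)/(S_up−S_dn) = (42.7531−43.2178)/(41.4200−36.1000) = -0.0873. V = [p*·42.7531 + (1−p*)·43.2178]/1.03 = 41.7012. B = V − Δ·S = 45.0200.
The time-0 hedge costs 41.7012, which is the no-arbitrage price.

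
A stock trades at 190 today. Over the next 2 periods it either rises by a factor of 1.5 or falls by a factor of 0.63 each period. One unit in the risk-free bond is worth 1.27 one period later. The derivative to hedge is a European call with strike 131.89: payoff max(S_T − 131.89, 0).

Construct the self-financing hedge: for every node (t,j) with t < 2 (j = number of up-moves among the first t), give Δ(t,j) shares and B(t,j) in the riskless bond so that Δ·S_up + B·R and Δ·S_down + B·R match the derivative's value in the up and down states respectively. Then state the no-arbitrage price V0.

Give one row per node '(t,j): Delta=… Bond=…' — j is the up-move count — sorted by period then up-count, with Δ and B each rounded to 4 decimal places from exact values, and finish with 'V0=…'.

No-arbitrage ⇒ martingale measure with p* = (R−d)/(u−d) = 0.7356.
At expiry t=2: V(2,0)=0.0000, V(2,1)=47.6600, V(2,2)=295.6100
Node (1,0) S=119.7000: V=(p*·47.6600+(1−p*)·0.0000)/1.27=27.6065; Δ=(47.6600−0.0000)/(179.5500−75.4110)=0.4577; B=V−Δ·S=-27.1751
Node (1,1) S=285.0000: V=(p*·295.6100+(1−p*)·47.6600)/1.27=181.1496; Δ=(295.6100−47.6600)/(427.5000−179.5500)=1.0000; B=V−Δ·S=-103.8504
Node (0,0) S=190.0000: V=(p*·181.1496+(1−p*)·27.6065)/1.27=110.6754; Δ=(181.1496−27.6065)/(285.0000−119.7000)=0.9289; B=V−Δ·S=-65.8110
The time-0 hedge costs 110.6754, which is the no-arbitrage price.

(0,0): Delta=0.9289 Bond=-65.8110
(1,0): Delta=0.4577 Bond=-27.1751
(1,1): Delta=1.0000 Bond=-103.8504
V0=110.6754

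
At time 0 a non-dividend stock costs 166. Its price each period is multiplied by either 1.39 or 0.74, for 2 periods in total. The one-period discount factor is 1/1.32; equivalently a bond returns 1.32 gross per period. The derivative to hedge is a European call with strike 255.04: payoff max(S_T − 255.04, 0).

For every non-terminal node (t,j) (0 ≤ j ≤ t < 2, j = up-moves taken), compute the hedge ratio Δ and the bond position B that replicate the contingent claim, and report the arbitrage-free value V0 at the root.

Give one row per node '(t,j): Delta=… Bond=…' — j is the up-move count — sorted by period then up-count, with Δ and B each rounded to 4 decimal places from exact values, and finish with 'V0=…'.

Under the risk-neutral measure, an up-move has probability p* = (R−d)/(u−d) = 0.8923 and values discount at R = 1.32.
Terminal payoffs: V(2,0)=0.0000, V(2,1)=0.0000, V(2,2)=65.6886
(1,0): S=122.8400. Δ = (V_up−V_dn)/(S_up−S_dn) = (0.0000−0.0000)/(170.7476−90.9016) = 0.0000. V = [p*·0.0000 + (1−p*)·0.0000]/1.32 = 0.0000. B = V − Δ·S = 0.0000.
(1,1): S=230.7400. Δ = (V_up−V_dn)/(S_up−S_dn) = (65.6886−0.0000)/(320.7286−170.7476) = 0.4380. V = [p*·65.6886 + (1−p*)·0.0000]/1.32 = 44.4049. B = V − Δ·S = -56.6545.
(0,0): S=166.0000. Δ = (V_up−V_dn)/(S_up−S_dn) = (44.4049−0.0000)/(230.7400−122.8400) = 0.4115. V = [p*·44.4049 + (1−p*)·0.0000]/1.32 = 30.0173. B = V − Δ·S = -38.2979.
Self-financing check: at every node Δ·S+B equals the discounted successor values.

(0,0): Delta=0.4115 Bond=-38.2979
(1,0): Delta=0.0000 Bond=0.0000
(1,1): Delta=0.4380 Bond=-56.6545
V0=30.0173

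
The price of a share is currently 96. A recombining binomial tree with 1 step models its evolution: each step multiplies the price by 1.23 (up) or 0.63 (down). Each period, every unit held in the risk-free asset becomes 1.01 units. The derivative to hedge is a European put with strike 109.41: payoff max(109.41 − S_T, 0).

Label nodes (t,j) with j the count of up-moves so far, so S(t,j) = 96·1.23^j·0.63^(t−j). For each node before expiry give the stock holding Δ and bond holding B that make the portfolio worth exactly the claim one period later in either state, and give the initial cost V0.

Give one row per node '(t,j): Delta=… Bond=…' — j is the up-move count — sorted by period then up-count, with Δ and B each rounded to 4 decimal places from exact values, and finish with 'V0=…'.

(0,0): Delta=-0.8495 Bond=99.3134
V0=17.7634

The replicating-portfolio and risk-neutral prices coincide; use p* = (1.01−0.63)/(1.23−0.63) = 0.6333 for the latter.
Terminal values V(1,·): V(1,0)=48.9300, V(1,1)=0.0000
(0,0): S=96.0000. Δ = (V_up−V_dn)/(S_up−S_dn) = (0.0000−48.9300)/(118.0800−60.4800) = -0.8495. V = [p*·0.0000 + (1−p*)·48.9300]/1.01 = 17.7634. B = V − Δ·S = 99.3134.
Check: Δ(0,0)·S0 + B(0,0) = 17.7634 = V0.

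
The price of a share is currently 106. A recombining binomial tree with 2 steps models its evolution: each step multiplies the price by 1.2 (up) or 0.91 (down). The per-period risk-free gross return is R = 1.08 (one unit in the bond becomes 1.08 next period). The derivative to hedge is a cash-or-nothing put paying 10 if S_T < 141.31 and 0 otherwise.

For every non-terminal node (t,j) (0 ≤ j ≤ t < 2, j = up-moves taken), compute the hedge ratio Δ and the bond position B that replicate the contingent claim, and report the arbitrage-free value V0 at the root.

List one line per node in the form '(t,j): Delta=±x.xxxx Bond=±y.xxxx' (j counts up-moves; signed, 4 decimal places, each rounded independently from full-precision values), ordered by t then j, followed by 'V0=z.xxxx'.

(0,0): Delta=-0.1766 Bond=24.3439
(1,0): Delta=0.0000 Bond=9.2593
(1,1): Delta=-0.2711 Bond=38.3142
V0=5.6272

Risk-neutral probability p* = (R−d)/(u−d) = (1.08−0.91)/(1.2−0.91) = 0.5862.
Terminal payoffs: V(2,0)=10.0000, V(2,1)=10.0000, V(2,2)=0.0000
Node (1,0) S=96.4600: V=(p*·10.0000+(1−p*)·10.0000)/1.08=9.2593; Δ=(10.0000−10.0000)/(115.7520−87.7786)=0.0000; B=V−Δ·S=9.2593
Node (1,1) S=127.2000: V=(p*·0.0000+(1−p*)·10.0000)/1.08=3.8314; Δ=(0.0000−10.0000)/(152.6400−115.7520)=-0.2711; B=V−Δ·S=38.3142
Node (0,0) S=106.0000: V=(p*·3.8314+(1−p*)·9.2593)/1.08=5.6272; Δ=(3.8314−9.2593)/(127.2000−96.4600)=-0.1766; B=V−Δ·S=24.3439
Self-financing check: at every node Δ·S+B equals the discounted successor values.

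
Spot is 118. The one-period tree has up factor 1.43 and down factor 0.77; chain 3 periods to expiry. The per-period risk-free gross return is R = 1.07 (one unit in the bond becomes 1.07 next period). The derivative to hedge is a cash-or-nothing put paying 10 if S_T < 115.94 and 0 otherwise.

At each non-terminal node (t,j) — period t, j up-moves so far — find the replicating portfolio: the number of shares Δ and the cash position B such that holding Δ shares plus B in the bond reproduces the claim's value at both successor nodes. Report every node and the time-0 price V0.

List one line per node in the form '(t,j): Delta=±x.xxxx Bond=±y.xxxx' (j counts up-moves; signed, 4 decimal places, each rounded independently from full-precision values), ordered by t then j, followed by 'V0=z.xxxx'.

(0,0): Delta=-0.0556 Bond=11.1988
(1,0): Delta=-0.0708 Bond=13.3663
(1,1): Delta=-0.0458 Bond=10.3225
(2,0): Delta=0.0000 Bond=9.3458
(2,1): Delta=-0.1166 Bond=20.2492
(2,2): Delta=0.0000 Bond=0.0000
V0=4.6365

No-arbitrage ⇒ martingale measure with p* = (R−d)/(u−d) = 0.4545.
Terminal values V(3,·): V(3,0)=10.0000, V(3,1)=10.0000, V(3,2)=0.0000, V(3,3)=0.0000
  t=2,j=0: stock 69.9622 → up 100.0459 (V=10.0000), down 53.8709 (V=10.0000). Price 9.3458; hedge Δ=0.0000, bond B=9.3458.
  t=2,j=1: stock 129.9298 → up 185.7996 (V=0.0000), down 100.0459 (V=10.0000). Price 5.0977; hedge Δ=-0.1166, bond B=20.2492.
  t=2,j=2: stock 241.2982 → up 345.0564 (V=0.0000), down 185.7996 (V=0.0000). Price 0.0000; hedge Δ=0.0000, bond B=0.0000.
  t=1,j=0: stock 90.8600 → up 129.9298 (V=5.0977), down 69.9622 (V=9.3458). Price 6.9298; hedge Δ=-0.0708, bond B=13.3663.
  t=1,j=1: stock 168.7400 → up 241.2982 (V=0.0000), down 129.9298 (V=5.0977). Price 2.5987; hedge Δ=-0.0458, bond B=10.3225.
  t=0,j=0: stock 118.0000 → up 168.7400 (V=2.5987), down 90.8600 (V=6.9298). Price 4.6365; hedge Δ=-0.0556, bond B=11.1988.
Self-financing check: at every node Δ·S+B equals the discounted successor values.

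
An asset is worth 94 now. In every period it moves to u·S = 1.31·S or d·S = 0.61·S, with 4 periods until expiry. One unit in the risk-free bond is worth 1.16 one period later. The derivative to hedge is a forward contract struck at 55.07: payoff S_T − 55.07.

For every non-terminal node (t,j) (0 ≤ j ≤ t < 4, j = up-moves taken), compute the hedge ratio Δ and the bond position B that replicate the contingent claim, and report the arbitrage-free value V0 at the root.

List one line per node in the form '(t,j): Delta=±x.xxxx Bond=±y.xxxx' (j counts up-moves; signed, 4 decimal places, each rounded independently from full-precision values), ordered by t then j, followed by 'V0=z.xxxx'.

Risk-neutral probability p* = (R−d)/(u−d) = (1.16−0.61)/(1.31−0.61) = 0.7857.
Terminal values V(4,·): V(4,0)=-42.0549, V(4,1)=-27.1196, V(4,2)=4.9547, V(4,3)=73.8355, V(4,4)=221.7599
(3,0): S=21.3362. Δ = (V_up−V_dn)/(S_up−S_dn) = (-27.1196−-42.0549)/(27.9504−13.0151) = 1.0000. V = [p*·-27.1196 + (1−p*)·-42.0549]/1.16 = -26.1379. B = V − Δ·S = -47.4741.
(3,1): S=45.8204. Δ = (V_up−V_dn)/(S_up−S_dn) = (4.9547−-27.1196)/(60.0247−27.9504) = 1.0000. V = [p*·4.9547 + (1−p*)·-27.1196]/1.16 = -1.6537. B = V − Δ·S = -47.4741.
(3,2): S=98.4012. Δ = (V_up−V_dn)/(S_up−S_dn) = (73.8355−4.9547)/(128.9055−60.0247) = 1.0000. V = [p*·73.8355 + (1−p*)·4.9547]/1.16 = 50.9270. B = V − Δ·S = -47.4741.
(3,3): S=211.3206. Δ = (V_up−V_dn)/(S_up−S_dn) = (221.7599−73.8355)/(276.8299−128.9055) = 1.0000. V = [p*·221.7599 + (1−p*)·73.8355]/1.16 = 163.8464. B = V − Δ·S = -47.4741.
(2,0): S=34.9774. Δ = (V_up−V_dn)/(S_up−S_dn) = (-1.6537−-26.1379)/(45.8204−21.3362) = 1.0000. V = [p*·-1.6537 + (1−p*)·-26.1379]/1.16 = -5.9486. B = V − Δ·S = -40.9260.
(2,1): S=75.1154. Δ = (V_up−V_dn)/(S_up−S_dn) = (50.9270−-1.6537)/(98.4012−45.8204) = 1.0000. V = [p*·50.9270 + (1−p*)·-1.6537]/1.16 = 34.1894. B = V − Δ·S = -40.9260.
(2,2): S=161.3134. Δ = (V_up−V_dn)/(S_up−S_dn) = (163.8464−50.9270)/(211.3206−98.4012) = 1.0000. V = [p*·163.8464 + (1−p*)·50.9270]/1.16 = 120.3874. B = V − Δ·S = -40.9260.
(1,0): S=57.3400. Δ = (V_up−V_dn)/(S_up−S_dn) = (34.1894−-5.9486)/(75.1154−34.9774) = 1.0000. V = [p*·34.1894 + (1−p*)·-5.9486]/1.16 = 22.0590. B = V − Δ·S = -35.2810.
(1,1): S=123.1400. Δ = (V_up−V_dn)/(S_up−S_dn) = (120.3874−34.1894)/(161.3134−75.1154) = 1.0000. V = [p*·120.3874 + (1−p*)·34.1894]/1.16 = 87.8590. B = V − Δ·S = -35.2810.
(0,0): S=94.0000. Δ = (V_up−V_dn)/(S_up−S_dn) = (87.8590−22.0590)/(123.1400−57.3400) = 1.0000. V = [p*·87.8590 + (1−p*)·22.0590]/1.16 = 63.5853. B = V − Δ·S = -30.4147.
Each (Δ,B) replicates both successor values, so the strategy is self-financing and V0 is arbitrage-free.

(0,0): Delta=1.0000 Bond=-30.4147
(1,0): Delta=1.0000 Bond=-35.2810
(1,1): Delta=1.0000 Bond=-35.2810
(2,0): Delta=1.0000 Bond=-40.9260
(2,1): Delta=1.0000 Bond=-40.9260
(2,2): Delta=1.0000 Bond=-40.9260
(3,0): Delta=1.0000 Bond=-47.4741
(3,1): Delta=1.0000 Bond=-47.4741
(3,2): Delta=1.0000 Bond=-47.4741
(3,3): Delta=1.0000 Bond=-47.4741
V0=63.5853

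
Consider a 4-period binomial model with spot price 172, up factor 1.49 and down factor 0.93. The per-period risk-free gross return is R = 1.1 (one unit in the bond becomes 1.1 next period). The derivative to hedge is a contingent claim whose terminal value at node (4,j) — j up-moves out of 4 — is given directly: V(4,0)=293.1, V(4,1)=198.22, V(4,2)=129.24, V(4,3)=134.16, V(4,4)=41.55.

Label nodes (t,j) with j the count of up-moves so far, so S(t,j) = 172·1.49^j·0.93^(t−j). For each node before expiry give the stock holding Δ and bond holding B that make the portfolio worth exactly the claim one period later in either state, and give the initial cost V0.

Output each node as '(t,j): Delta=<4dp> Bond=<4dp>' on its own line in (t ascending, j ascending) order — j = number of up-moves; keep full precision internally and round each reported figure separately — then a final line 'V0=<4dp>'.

Risk-neutral probability p* = (R−d)/(u−d) = (1.1−0.93)/(1.49−0.93) = 0.3036.
At expiry t=4: V(4,0)=293.1000, V(4,1)=198.2200, V(4,2)=129.2400, V(4,3)=134.1600, V(4,4)=41.5500
Node (3,0) S=138.3494: V=(p*·198.2200+(1−p*)·293.1000)/1.1=240.2701; Δ=(198.2200−293.1000)/(206.1406−128.6649)=-1.2246; B=V−Δ·S=409.6987
Node (3,1) S=221.6566: V=(p*·129.2400+(1−p*)·198.2200)/1.1=161.1633; Δ=(129.2400−198.2200)/(330.2683−206.1406)=-0.5557; B=V−Δ·S=284.3419
Node (3,2) S=355.1272: V=(p*·134.1600+(1−p*)·129.2400)/1.1=118.8487; Δ=(134.1600−129.2400)/(529.1395−330.2683)=0.0247; B=V−Δ·S=110.0630
Node (3,3) S=568.9672: V=(p*·41.5500+(1−p*)·134.1600)/1.1=96.4057; Δ=(41.5500−134.1600)/(847.7612−529.1395)=-0.2907; B=V−Δ·S=261.7807
Node (2,0) S=148.7628: V=(p*·161.1633+(1−p*)·240.2701)/1.1=196.5960; Δ=(161.1633−240.2701)/(221.6566−138.3494)=-0.9496; B=V−Δ·S=337.8581
Node (2,1) S=238.3404: V=(p*·118.8487+(1−p*)·161.1633)/1.1=134.8344; Δ=(118.8487−161.1633)/(355.1272−221.6566)=-0.3170; B=V−Δ·S=210.3962
Node (2,2) S=381.8572: V=(p*·96.4057+(1−p*)·118.8487)/1.1=101.8506; Δ=(96.4057−118.8487)/(568.9672−355.1272)=-0.1050; B=V−Δ·S=141.9274
Node (1,0) S=159.9600: V=(p*·134.8344+(1−p*)·196.5960)/1.1=161.6790; Δ=(134.8344−196.5960)/(238.3404−148.7628)=-0.6895; B=V−Δ·S=271.9676
Node (1,1) S=256.2800: V=(p*·101.8506+(1−p*)·134.8344)/1.1=113.4740; Δ=(101.8506−134.8344)/(381.8572−238.3404)=-0.2298; B=V−Δ·S=172.3736
Node (0,0) S=172.0000: V=(p*·113.4740+(1−p*)·161.6790)/1.1=133.6776; Δ=(113.4740−161.6790)/(256.2800−159.9600)=-0.5005; B=V−Δ·S=219.7579
Check: Δ(0,0)·S0 + B(0,0) = 133.6776 = V0.

(0,0): Delta=-0.5005 Bond=219.7579
(1,0): Delta=-0.6895 Bond=271.9676
(1,1): Delta=-0.2298 Bond=172.3736
(2,0): Delta=-0.9496 Bond=337.8581
(2,1): Delta=-0.3170 Bond=210.3962
(2,2): Delta=-0.1050 Bond=141.9274
(3,0): Delta=-1.2246 Bond=409.6987
(3,1): Delta=-0.5557 Bond=284.3419
(3,2): Delta=0.0247 Bond=110.0630
(3,3): Delta=-0.2907 Bond=261.7807
V0=133.6776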